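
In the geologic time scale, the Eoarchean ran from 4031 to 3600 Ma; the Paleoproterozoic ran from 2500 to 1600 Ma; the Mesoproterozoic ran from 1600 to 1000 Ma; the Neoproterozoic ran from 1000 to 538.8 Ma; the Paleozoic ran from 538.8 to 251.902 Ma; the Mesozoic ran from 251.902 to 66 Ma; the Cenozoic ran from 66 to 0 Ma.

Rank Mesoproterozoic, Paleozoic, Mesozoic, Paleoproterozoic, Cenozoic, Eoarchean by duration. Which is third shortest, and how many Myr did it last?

Paleozoic, 286.898 million years

Start − end for each: Mesoproterozoic 1600 − 1000 = 600; Paleozoic 538.8 − 251.902 = 286.898; Mesozoic 251.902 − 66 = 185.902; Paleoproterozoic 2500 − 1600 = 900; Cenozoic 66 − 0 = 66; Eoarchean 4031 − 3600 = 431.
Ranking these from shortest: Cenozoic < Mesozoic < Paleozoic < Eoarchean < Mesoproterozoic < Paleoproterozoic.
Position 3 in that ranking is Paleozoic, which lasted 286.898 Myr.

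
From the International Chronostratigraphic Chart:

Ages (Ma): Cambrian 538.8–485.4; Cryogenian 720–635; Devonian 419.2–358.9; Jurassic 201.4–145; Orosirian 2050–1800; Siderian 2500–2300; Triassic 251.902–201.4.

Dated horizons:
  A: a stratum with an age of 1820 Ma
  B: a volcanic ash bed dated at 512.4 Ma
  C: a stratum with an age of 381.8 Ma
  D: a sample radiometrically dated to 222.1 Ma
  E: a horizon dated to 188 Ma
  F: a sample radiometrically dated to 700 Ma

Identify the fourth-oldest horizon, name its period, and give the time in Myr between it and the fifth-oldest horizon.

Sorted oldest-first by Ma: A (1820), F (700), B (512.4), C (381.8), D (222.1), E (188).
The fourth oldest is C at 381.8 Ma, which lies in 419.2–358.9 Ma: the Devonian.
The fifth oldest is D at 222.1 Ma; separation = |381.8 − 222.1| = 159.7 Myr.

C, in the Devonian; 159.7 million years to D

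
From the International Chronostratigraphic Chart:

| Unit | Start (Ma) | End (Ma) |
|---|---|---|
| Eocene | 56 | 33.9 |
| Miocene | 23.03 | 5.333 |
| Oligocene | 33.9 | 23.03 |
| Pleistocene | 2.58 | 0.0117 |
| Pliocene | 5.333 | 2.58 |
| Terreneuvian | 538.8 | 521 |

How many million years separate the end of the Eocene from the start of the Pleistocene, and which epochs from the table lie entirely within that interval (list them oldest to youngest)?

End of Eocene = 33.9 Ma; start of Pleistocene = 2.58 Ma.
Gap = 33.9 − 2.58 = 31.32 Myr.
Epochs wholly inside 33.9–2.58 Ma: Oligocene (33.9–23.03), Miocene (23.03–5.333), Pliocene (5.333–2.58).

31.32 million years; Oligocene, Miocene, Pliocene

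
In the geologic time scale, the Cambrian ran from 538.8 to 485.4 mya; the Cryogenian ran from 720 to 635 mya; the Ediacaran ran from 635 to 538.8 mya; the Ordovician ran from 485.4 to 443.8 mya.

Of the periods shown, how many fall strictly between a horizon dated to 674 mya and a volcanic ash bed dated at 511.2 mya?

674 Ma sits inside the Cryogenian (720–635) and 511.2 Ma inside the Cambrian (538.8–485.4); neither of those is wholly between the two dates.
The listed periods lying completely between them are Ediacaran — 1 in all.

1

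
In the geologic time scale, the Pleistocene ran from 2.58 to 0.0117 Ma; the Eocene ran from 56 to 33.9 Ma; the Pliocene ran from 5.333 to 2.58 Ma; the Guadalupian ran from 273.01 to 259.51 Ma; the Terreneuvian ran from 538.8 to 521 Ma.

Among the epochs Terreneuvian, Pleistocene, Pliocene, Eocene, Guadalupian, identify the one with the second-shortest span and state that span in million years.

Pliocene, 2.753 million years

Start − end for each: Terreneuvian 538.8 − 521 = 17.8; Pleistocene 2.58 − 0.0117 = 2.5683; Pliocene 5.333 − 2.58 = 2.753; Eocene 56 − 33.9 = 22.1; Guadalupian 273.01 − 259.51 = 13.5.
Ranking these from shortest: Pleistocene < Pliocene < Guadalupian < Terreneuvian < Eocene.
Position 2 in that ranking is Pliocene, which lasted 2.753 Myr.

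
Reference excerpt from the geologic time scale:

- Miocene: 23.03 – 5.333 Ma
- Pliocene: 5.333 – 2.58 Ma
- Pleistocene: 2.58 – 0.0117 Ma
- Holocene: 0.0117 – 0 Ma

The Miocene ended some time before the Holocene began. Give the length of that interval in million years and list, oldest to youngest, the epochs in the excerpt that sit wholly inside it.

End of Miocene = 5.333 Ma; start of Holocene = 0.0117 Ma.
Gap = 5.333 − 0.0117 = 5.3213 Myr.
Epochs wholly inside 5.333–0.0117 Ma: Pliocene (5.333–2.58), Pleistocene (2.58–0.0117).

5.3213 million years; Pliocene, Pleistocene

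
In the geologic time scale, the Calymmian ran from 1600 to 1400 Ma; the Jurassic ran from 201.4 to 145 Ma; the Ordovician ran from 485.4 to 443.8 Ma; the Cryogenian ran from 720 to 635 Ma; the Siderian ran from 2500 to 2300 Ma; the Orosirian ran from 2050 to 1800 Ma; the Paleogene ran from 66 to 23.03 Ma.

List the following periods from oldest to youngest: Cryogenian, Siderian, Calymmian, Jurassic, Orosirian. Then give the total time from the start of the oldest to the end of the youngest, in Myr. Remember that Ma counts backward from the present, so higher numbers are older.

From the excerpt: Cryogenian 720–635; Siderian 2500–2300; Calymmian 1600–1400; Jurassic 201.4–145; Orosirian 2050–1800 (Ma).
Larger Ma is earlier, so the oldest is Siderian and the youngest is Jurassic; oldest to youngest: Siderian, Orosirian, Calymmian, Cryogenian, Jurassic.
Oldest start 2500 minus youngest end 145 gives 2355 Myr overall.

Siderian → Orosirian → Calymmian → Cryogenian → Jurassic; total span 2355 Myr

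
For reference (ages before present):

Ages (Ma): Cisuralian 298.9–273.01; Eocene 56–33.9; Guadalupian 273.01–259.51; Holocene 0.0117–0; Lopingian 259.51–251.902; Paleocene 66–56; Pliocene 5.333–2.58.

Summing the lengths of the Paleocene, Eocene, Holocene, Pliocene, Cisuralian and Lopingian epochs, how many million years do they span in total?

68.3627 million years

Each duration: Paleocene = 10; Eocene = 22.1; Holocene = 0.0117; Pliocene = 2.753; Cisuralian = 25.89; Lopingian = 7.608.
Sum: 10 + 22.1 + 0.0117 + 2.753 + 25.89 + 7.608 = 68.3627 Myr.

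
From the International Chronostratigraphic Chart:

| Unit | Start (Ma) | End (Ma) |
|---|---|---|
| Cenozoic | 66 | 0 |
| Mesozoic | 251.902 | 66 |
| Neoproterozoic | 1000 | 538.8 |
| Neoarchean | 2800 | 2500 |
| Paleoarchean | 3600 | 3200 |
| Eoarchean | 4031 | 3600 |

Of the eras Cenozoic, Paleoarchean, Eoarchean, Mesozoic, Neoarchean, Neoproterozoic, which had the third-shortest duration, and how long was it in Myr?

Neoarchean, 300 million years

Durations: Cenozoic 66; Paleoarchean 400; Eoarchean 431; Mesozoic 185.902; Neoarchean 300; Neoproterozoic 461.2 Myr.
Sorted shortest-first: Cenozoic (66), Mesozoic (185.902), Neoarchean (300), Paleoarchean (400), Eoarchean (431), Neoproterozoic (461.2).
The third shortest is Neoarchean at 300 Myr.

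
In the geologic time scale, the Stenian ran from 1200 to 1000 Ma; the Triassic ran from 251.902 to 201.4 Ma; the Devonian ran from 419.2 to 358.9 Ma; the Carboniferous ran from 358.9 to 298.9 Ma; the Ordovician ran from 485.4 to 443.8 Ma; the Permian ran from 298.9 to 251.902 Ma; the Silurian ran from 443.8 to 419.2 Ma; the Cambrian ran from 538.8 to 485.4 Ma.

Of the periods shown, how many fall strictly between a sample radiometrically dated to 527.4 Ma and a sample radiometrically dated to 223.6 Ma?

The older date is 527.4 Ma and the younger is 223.6 Ma.
Periods with start < 527.4 and end > 223.6 Ma: Ordovician (485.4–443.8), Silurian (443.8–419.2), Devonian (419.2–358.9), Carboniferous (358.9–298.9), Permian (298.9–251.902).
That is 5 complete periods.

5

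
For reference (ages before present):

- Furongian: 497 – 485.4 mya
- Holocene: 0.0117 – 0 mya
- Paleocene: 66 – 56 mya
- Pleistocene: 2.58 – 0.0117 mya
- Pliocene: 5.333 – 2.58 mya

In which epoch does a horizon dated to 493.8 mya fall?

Furongian

493.8 Ma lies between 497 and 485.4 Ma, so it falls in the Furongian.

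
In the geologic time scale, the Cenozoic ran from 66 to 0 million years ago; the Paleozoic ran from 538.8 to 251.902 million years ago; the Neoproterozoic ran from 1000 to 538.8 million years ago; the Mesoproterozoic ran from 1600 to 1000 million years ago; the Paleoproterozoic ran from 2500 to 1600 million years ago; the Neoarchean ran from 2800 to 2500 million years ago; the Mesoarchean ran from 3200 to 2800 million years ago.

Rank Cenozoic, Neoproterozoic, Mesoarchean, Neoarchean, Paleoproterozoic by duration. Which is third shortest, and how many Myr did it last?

Durations: Cenozoic 66; Neoproterozoic 461.2; Mesoarchean 400; Neoarchean 300; Paleoproterozoic 900 Myr.
Sorted shortest-first: Cenozoic (66), Neoarchean (300), Mesoarchean (400), Neoproterozoic (461.2), Paleoproterozoic (900).
The third shortest is Mesoarchean at 400 Myr.

Mesoarchean, 400 million years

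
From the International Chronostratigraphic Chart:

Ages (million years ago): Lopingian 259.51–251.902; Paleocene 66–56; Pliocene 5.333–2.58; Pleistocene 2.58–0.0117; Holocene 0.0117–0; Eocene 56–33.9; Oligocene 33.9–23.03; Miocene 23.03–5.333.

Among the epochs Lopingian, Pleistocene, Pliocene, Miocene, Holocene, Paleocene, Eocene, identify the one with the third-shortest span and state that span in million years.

Durations: Lopingian 7.608; Pleistocene 2.5683; Pliocene 2.753; Miocene 17.697; Holocene 0.0117; Paleocene 10; Eocene 22.1 Myr.
Sorted shortest-first: Holocene (0.0117), Pleistocene (2.5683), Pliocene (2.753), Lopingian (7.608), Paleocene (10), Miocene (17.697), Eocene (22.1).
The third shortest is Pliocene at 2.753 Myr.

Pliocene, 2.753 million years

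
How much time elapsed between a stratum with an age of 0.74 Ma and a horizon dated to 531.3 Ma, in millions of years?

530.56 million years

531.3 − 0.74 = 530.56 million years.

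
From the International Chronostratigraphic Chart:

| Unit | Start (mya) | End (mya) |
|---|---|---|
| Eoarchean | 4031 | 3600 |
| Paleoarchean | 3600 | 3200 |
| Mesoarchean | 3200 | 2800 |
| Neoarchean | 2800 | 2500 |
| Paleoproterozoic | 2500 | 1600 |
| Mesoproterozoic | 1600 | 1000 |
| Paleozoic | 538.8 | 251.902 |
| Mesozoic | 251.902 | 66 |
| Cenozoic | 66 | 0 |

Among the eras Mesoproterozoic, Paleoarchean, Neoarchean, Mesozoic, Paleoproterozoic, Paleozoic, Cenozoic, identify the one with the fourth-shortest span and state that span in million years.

Start − end for each: Mesoproterozoic 1600 − 1000 = 600; Paleoarchean 3600 − 3200 = 400; Neoarchean 2800 − 2500 = 300; Mesozoic 251.902 − 66 = 185.902; Paleoproterozoic 2500 − 1600 = 900; Paleozoic 538.8 − 251.902 = 286.898; Cenozoic 66 − 0 = 66.
Ranking these from shortest: Cenozoic < Mesozoic < Paleozoic < Neoarchean < Paleoarchean < Mesoproterozoic < Paleoproterozoic.
Position 4 in that ranking is Neoarchean, which lasted 300 Myr.

Neoarchean, 300 million years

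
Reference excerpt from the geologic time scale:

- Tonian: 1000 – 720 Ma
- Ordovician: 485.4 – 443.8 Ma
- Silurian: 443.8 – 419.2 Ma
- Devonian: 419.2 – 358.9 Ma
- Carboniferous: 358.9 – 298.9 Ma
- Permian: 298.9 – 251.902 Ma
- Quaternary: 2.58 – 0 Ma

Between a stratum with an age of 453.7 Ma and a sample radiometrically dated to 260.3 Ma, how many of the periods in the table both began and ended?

The older date is 453.7 Ma and the younger is 260.3 Ma.
Periods with start < 453.7 and end > 260.3 Ma: Silurian (443.8–419.2), Devonian (419.2–358.9), Carboniferous (358.9–298.9).
That is 3 complete periods.

3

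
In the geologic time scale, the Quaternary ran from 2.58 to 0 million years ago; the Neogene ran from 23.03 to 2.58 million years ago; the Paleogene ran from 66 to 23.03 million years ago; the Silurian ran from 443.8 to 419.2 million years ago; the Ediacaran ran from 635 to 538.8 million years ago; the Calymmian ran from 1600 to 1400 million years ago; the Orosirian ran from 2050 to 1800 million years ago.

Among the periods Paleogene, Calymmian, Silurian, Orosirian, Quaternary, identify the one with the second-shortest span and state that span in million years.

Durations: Paleogene 42.97; Calymmian 200; Silurian 24.6; Orosirian 250; Quaternary 2.58 Myr.
Sorted shortest-first: Quaternary (2.58), Silurian (24.6), Paleogene (42.97), Calymmian (200), Orosirian (250).
The second shortest is Silurian at 24.6 Myr.

Silurian, 24.6 million years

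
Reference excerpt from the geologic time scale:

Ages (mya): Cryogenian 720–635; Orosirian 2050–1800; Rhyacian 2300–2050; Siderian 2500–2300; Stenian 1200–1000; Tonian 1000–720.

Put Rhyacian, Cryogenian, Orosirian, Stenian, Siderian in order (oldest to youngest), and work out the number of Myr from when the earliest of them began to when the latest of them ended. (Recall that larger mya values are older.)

Start ages (Ma): Siderian 2500, Rhyacian 2300, Orosirian 2050, Stenian 1200, Cryogenian 720.
Ordered oldest to youngest: Siderian, Rhyacian, Orosirian, Stenian, Cryogenian.
Span = 2500 − 635 = 1865 Myr.

Siderian, Rhyacian, Orosirian, Stenian, Cryogenian; total span 1865 Myr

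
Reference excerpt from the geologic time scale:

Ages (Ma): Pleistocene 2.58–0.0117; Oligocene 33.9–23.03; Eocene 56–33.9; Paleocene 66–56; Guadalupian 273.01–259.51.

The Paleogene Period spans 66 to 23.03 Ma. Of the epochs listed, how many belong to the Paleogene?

Epochs inside 66–23.03 Ma: Paleocene, Eocene, Oligocene — 3 in total.

3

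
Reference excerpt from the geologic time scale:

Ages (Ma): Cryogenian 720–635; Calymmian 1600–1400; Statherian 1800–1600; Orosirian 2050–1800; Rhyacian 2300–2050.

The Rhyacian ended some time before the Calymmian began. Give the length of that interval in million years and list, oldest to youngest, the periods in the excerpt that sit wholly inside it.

450 million years; Orosirian, Statherian

The Rhyacian closes at 2050 Ma and the Calymmian opens at 1600 Ma, so the interval is 2050 − 1600 = 450 Myr.
A period fits inside if it starts at or after 2050 Ma and ends at or before 1600 Ma; oldest first that gives Orosirian, Statherian.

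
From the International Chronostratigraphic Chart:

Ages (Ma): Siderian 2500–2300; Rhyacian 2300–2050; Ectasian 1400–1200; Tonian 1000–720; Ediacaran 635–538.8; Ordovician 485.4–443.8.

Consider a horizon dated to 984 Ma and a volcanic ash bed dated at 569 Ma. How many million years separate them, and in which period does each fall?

Elapsed time: 984 − 569 = 415 Myr.
984 Ma lies within 1000–720 Ma: Tonian.
569 Ma lies within 635–538.8 Ma: Ediacaran.

415 million years apart; the first in the Tonian, the second in the Ediacaran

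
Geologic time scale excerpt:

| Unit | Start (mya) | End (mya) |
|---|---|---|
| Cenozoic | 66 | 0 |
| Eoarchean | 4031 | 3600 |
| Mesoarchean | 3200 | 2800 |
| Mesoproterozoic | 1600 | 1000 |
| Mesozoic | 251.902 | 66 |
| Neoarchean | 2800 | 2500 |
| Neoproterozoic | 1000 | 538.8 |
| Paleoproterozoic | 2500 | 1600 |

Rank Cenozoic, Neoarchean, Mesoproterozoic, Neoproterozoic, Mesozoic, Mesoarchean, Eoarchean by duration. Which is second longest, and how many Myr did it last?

Start − end for each: Cenozoic 66 − 0 = 66; Neoarchean 2800 − 2500 = 300; Mesoproterozoic 1600 − 1000 = 600; Neoproterozoic 1000 − 538.8 = 461.2; Mesozoic 251.902 − 66 = 185.902; Mesoarchean 3200 − 2800 = 400; Eoarchean 4031 − 3600 = 431.
Ranking these from longest: Mesoproterozoic > Neoproterozoic > Eoarchean > Mesoarchean > Neoarchean > Mesozoic > Cenozoic.
Position 2 in that ranking is Neoproterozoic, which lasted 461.2 Myr.

Neoproterozoic, 461.2 million years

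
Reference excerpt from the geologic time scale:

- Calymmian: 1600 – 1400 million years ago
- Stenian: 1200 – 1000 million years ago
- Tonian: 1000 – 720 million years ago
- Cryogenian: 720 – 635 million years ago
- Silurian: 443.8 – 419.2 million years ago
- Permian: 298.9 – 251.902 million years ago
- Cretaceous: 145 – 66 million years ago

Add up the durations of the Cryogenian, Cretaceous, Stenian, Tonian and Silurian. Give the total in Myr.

Duration is start − end for each: (720 − 635) + (145 − 66) + (1200 − 1000) + (1000 − 720) + (443.8 − 419.2).
That is 85 + 79 + 200 + 280 + 24.6, which totals 668.6 million years.

668.6 million years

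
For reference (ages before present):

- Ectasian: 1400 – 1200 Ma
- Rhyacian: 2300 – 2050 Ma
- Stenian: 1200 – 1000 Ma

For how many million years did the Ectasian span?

1400 − 1200 = 200 million years.

200 million years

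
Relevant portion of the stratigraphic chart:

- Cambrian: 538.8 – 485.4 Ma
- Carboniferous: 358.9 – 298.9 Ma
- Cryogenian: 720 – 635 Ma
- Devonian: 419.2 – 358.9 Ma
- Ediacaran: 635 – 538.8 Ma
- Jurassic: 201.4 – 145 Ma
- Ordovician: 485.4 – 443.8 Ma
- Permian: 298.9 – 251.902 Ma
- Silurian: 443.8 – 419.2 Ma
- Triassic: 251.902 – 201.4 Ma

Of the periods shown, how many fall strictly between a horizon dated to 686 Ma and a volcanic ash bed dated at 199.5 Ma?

8

The older date is 686 Ma and the younger is 199.5 Ma.
Periods with start < 686 and end > 199.5 Ma: Ediacaran (635–538.8), Cambrian (538.8–485.4), Ordovician (485.4–443.8), Silurian (443.8–419.2), Devonian (419.2–358.9), Carboniferous (358.9–298.9), Permian (298.9–251.902), Triassic (251.902–201.4).
That is 8 complete periods.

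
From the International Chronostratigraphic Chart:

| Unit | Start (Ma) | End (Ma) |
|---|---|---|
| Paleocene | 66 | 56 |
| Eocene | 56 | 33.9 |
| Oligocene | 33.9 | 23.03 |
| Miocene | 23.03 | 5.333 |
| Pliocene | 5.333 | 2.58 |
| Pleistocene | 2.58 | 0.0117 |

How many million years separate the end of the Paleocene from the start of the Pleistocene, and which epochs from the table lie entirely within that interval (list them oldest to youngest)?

The Paleocene closes at 56 Ma and the Pleistocene opens at 2.58 Ma, so the interval is 56 − 2.58 = 53.42 Myr.
An epoch fits inside if it starts at or after 56 Ma and ends at or before 2.58 Ma; oldest first that gives Eocene, Oligocene, Miocene, Pliocene.

53.42 million years; Eocene, Oligocene, Miocene, Pliocene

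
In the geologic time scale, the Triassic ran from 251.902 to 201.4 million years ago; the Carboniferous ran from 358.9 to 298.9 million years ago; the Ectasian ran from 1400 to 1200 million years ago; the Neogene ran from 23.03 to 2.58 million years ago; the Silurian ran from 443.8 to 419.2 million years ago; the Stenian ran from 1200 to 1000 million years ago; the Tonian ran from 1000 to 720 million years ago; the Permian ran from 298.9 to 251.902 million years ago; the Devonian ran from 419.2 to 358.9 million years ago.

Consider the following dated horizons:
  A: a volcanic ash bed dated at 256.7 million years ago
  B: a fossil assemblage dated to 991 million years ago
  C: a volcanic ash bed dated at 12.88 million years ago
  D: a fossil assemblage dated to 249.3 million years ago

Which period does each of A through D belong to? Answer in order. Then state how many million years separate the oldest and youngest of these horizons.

Match each age against the start–end ranges in the excerpt: A = 256.7 Ma → Permian (298.9–251.902); B = 991 Ma → Tonian (1000–720); C = 12.88 Ma → Neogene (23.03–2.58); D = 249.3 Ma → Triassic (251.902–201.4).
The largest age is 991 Ma and the smallest is 12.88 Ma; their difference is 978.12 Myr.

A — Permian; B — Tonian; C — Neogene; D — Triassic; span 978.12 million years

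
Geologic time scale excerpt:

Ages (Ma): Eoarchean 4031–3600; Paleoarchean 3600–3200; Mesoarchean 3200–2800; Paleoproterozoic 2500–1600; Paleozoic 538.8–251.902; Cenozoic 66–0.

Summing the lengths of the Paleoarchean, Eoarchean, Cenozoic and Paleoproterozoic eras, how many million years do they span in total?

1797 million years

Each duration: Paleoarchean = 400; Eoarchean = 431; Cenozoic = 66; Paleoproterozoic = 900.
Sum: 400 + 431 + 66 + 900 = 1797 Myr.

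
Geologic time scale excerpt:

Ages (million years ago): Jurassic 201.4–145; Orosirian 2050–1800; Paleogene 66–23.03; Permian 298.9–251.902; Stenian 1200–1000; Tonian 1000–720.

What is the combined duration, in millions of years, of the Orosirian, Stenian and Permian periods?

496.998 million years

Duration is start − end for each: (2050 − 1800) + (1200 − 1000) + (298.9 − 251.902).
That is 250 + 200 + 46.998, which totals 496.998 million years.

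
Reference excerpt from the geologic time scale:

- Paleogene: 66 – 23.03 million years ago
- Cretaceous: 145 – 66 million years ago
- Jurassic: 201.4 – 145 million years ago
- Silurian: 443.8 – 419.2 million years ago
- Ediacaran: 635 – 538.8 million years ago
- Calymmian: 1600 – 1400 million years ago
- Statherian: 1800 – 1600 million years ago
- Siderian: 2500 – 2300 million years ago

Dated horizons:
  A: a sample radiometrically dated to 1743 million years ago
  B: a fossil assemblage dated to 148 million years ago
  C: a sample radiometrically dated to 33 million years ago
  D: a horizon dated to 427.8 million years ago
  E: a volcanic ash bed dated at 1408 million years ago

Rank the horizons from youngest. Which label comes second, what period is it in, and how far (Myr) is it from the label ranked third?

Sorted youngest-first by Ma: C (33), B (148), D (427.8), E (1408), A (1743).
The second youngest is B at 148 Ma, which lies in 201.4–145 Ma: the Jurassic.
The third youngest is D at 427.8 Ma; separation = |148 − 427.8| = 279.8 Myr.

B, in the Jurassic; 279.8 million years to D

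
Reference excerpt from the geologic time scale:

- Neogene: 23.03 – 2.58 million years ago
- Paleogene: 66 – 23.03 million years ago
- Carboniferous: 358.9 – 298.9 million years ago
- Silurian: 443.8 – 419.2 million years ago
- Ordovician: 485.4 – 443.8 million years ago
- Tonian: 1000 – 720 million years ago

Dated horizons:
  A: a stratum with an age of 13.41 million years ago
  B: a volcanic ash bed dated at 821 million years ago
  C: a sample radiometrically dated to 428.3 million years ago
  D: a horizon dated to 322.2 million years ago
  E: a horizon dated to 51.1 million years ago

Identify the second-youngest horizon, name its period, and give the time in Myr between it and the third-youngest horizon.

E, in the Paleogene; 271.1 million years to D

Sorted youngest-first by Ma: A (13.41), E (51.1), D (322.2), C (428.3), B (821).
The second youngest is E at 51.1 Ma, which lies in 66–23.03 Ma: the Paleogene.
The third youngest is D at 322.2 Ma; separation = |51.1 − 322.2| = 271.1 Myr.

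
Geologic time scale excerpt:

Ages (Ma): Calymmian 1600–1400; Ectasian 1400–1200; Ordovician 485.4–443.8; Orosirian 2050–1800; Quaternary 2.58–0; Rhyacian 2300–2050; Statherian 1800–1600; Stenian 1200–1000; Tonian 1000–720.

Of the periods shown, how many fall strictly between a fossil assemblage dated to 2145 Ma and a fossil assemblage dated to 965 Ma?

5

2145 Ma sits inside the Rhyacian (2300–2050) and 965 Ma inside the Tonian (1000–720); neither of those is wholly between the two dates.
The listed periods lying completely between them are Orosirian, Statherian, Calymmian, Ectasian, Stenian — 5 in all.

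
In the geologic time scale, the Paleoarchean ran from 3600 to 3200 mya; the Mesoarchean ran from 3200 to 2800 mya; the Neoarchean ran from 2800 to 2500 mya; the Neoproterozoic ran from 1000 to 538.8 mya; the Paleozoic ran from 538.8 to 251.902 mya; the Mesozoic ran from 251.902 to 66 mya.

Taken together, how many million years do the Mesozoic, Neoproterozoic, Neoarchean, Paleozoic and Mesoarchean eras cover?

1634 million years

Each duration: Mesozoic = 185.902; Neoproterozoic = 461.2; Neoarchean = 300; Paleozoic = 286.898; Mesoarchean = 400.
Sum: 185.902 + 461.2 + 300 + 286.898 + 400 = 1634 Myr.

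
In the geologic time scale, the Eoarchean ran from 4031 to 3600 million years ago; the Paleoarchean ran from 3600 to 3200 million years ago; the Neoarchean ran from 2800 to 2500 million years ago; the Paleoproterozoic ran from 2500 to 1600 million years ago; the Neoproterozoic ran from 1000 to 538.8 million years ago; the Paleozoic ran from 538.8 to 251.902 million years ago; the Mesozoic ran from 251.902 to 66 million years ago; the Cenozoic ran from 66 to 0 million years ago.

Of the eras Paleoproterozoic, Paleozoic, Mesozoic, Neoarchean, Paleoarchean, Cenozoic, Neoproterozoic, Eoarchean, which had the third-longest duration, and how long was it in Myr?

Durations: Paleoproterozoic 900; Paleozoic 286.898; Mesozoic 185.902; Neoarchean 300; Paleoarchean 400; Cenozoic 66; Neoproterozoic 461.2; Eoarchean 431 Myr.
Sorted longest-first: Paleoproterozoic (900), Neoproterozoic (461.2), Eoarchean (431), Paleoarchean (400), Neoarchean (300), Paleozoic (286.898), Mesozoic (185.902), Cenozoic (66).
The third longest is Eoarchean at 431 Myr.

Eoarchean, 431 million years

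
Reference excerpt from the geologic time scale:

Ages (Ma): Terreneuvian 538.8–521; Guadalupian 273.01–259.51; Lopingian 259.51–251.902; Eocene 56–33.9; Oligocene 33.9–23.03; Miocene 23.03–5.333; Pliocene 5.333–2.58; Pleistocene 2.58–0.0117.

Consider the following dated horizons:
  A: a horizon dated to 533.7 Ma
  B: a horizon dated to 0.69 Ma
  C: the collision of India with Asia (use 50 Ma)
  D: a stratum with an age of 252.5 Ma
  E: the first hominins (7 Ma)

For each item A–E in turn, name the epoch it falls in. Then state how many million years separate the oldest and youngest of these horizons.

A — Terreneuvian; B — Pleistocene; C — Eocene; D — Lopingian; E — Miocene; span 533.01 million years

A: 533.7 Ma lies in 538.8–521 Ma, so Terreneuvian.
B: 0.69 Ma lies in 2.58–0.0117 Ma, so Pleistocene.
C: 50 Ma lies in 56–33.9 Ma, so Eocene.
D: 252.5 Ma lies in 259.51–251.902 Ma, so Lopingian.
E: 7 Ma lies in 23.03–5.333 Ma, so Miocene.
Oldest = 533.7 Ma, youngest = 0.69 Ma → span 533.01 Myr.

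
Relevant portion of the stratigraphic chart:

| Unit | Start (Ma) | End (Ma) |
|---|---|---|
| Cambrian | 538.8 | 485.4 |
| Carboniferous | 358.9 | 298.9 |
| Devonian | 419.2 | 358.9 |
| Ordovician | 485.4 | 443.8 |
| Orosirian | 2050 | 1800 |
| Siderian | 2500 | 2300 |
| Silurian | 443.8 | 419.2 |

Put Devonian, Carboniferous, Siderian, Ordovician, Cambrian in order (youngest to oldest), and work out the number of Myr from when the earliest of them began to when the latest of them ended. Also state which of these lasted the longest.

Start ages (Ma): Siderian 2500, Cambrian 538.8, Ordovician 485.4, Devonian 419.2, Carboniferous 358.9.
Ordered youngest to oldest: Carboniferous, Devonian, Ordovician, Cambrian, Siderian.
Span = 2500 − 298.9 = 2201.1 Myr.
Durations: Siderian 200, Devonian 60.3, Carboniferous 60, Ordovician 41.6, Cambrian 53.4 → longest is Siderian (200 Myr).

Carboniferous → Devonian → Ordovician → Cambrian → Siderian; total span 2201.1 Myr; longest is Siderian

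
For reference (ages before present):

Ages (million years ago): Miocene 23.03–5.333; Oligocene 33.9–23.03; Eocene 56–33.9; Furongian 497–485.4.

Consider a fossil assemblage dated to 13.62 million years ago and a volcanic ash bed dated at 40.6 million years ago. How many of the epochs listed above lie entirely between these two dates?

40.6 Ma sits inside the Eocene (56–33.9) and 13.62 Ma inside the Miocene (23.03–5.333); neither of those is wholly between the two dates.
The listed epochs lying completely between them are Oligocene — 1 in all.

1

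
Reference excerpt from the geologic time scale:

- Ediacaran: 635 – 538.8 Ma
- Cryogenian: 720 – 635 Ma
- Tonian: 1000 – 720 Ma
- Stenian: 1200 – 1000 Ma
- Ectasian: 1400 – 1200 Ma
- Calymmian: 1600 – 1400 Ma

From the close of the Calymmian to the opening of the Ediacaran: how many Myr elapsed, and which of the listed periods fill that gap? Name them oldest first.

765 million years; Ectasian, Stenian, Tonian, Cryogenian

End of Calymmian = 1400 Ma; start of Ediacaran = 635 Ma.
Gap = 1400 − 635 = 765 Myr.
Periods wholly inside 1400–635 Ma: Ectasian (1400–1200), Stenian (1200–1000), Tonian (1000–720), Cryogenian (720–635).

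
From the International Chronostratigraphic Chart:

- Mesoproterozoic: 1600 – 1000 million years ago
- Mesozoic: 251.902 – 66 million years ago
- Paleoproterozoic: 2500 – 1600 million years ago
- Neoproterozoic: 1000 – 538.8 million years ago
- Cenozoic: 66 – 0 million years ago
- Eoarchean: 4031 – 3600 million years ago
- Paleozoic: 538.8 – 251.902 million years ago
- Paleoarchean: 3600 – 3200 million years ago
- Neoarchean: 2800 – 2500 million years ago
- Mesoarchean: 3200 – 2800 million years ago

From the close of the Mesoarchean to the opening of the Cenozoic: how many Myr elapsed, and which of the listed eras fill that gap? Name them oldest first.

End of Mesoarchean = 2800 Ma; start of Cenozoic = 66 Ma.
Gap = 2800 − 66 = 2734 Myr.
Eras wholly inside 2800–66 Ma: Neoarchean (2800–2500), Paleoproterozoic (2500–1600), Mesoproterozoic (1600–1000), Neoproterozoic (1000–538.8), Paleozoic (538.8–251.902), Mesozoic (251.902–66).

2734 million years; Neoarchean, Paleoproterozoic, Mesoproterozoic, Neoproterozoic, Paleozoic, Mesozoic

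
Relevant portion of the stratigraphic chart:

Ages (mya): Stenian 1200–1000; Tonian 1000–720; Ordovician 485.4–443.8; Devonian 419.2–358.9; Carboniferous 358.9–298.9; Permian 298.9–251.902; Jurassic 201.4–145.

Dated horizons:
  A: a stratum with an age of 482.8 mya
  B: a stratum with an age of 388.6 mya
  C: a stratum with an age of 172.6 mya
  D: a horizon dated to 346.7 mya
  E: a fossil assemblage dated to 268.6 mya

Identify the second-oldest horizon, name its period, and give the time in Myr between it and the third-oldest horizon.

Larger Ma means older, so oldest first: A 482.8 > B 388.6 > D 346.7 > E 268.6 > C 172.6.
Counting 2 along gives B (388.6 Ma); the excerpt puts that inside the Devonian, 419.2–358.9 Ma.
Next in line is D (346.7 Ma), and 388.6 − 346.7 = 41.9 Myr.

B, in the Devonian; 41.9 million years to D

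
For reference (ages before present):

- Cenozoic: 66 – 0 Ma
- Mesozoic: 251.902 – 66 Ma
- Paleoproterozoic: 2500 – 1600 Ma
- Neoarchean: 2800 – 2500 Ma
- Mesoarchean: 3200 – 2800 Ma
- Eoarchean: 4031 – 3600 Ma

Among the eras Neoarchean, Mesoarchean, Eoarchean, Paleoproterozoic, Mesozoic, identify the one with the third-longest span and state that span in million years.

Mesoarchean, 400 million years

Durations: Neoarchean 300; Mesoarchean 400; Eoarchean 431; Paleoproterozoic 900; Mesozoic 185.902 Myr.
Sorted longest-first: Paleoproterozoic (900), Eoarchean (431), Mesoarchean (400), Neoarchean (300), Mesozoic (185.902).
The third longest is Mesoarchean at 400 Myr.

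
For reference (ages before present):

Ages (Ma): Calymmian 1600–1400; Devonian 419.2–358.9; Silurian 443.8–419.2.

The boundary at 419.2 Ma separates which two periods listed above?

Silurian and Devonian

The Silurian ends at 419.2 Ma and the Devonian begins at 419.2 Ma, so they share that boundary.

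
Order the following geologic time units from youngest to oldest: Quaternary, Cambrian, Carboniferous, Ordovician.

Era membership (oldest first within each) — Paleozoic: Cambrian, Ordovician, Carboniferous; Cenozoic: Quaternary. Paleozoic precedes Mesozoic, which precedes Cenozoic. Concatenating the groups in that era order and then reversing gives youngest to oldest.

Quaternary, Carboniferous, Ordovician, Cambrian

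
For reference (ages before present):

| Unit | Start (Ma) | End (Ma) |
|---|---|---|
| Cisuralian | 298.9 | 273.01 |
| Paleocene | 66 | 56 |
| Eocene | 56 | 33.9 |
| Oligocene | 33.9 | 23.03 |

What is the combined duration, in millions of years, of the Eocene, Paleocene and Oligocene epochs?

42.97 million years

Duration is start − end for each: (56 − 33.9) + (66 − 56) + (33.9 − 23.03).
That is 22.1 + 10 + 10.87, which totals 42.97 million years.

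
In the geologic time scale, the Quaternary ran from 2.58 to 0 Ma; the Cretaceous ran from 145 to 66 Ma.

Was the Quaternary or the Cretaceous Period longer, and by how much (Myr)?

Cretaceous, by 76.42 million years

Quaternary: 2.58 − 0 = 2.58 Myr.
Cretaceous: 145 − 66 = 79 Myr.
Difference: 79 − 2.58 = 76.42 Myr, so the Cretaceous was longer.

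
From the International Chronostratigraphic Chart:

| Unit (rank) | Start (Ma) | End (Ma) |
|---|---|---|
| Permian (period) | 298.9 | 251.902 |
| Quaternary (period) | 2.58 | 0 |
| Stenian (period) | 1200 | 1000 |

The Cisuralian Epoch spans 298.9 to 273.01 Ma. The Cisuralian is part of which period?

The Cisuralian (298.9–273.01 Ma) lies entirely within 298.9–251.902 Ma, the Permian Period.

Permian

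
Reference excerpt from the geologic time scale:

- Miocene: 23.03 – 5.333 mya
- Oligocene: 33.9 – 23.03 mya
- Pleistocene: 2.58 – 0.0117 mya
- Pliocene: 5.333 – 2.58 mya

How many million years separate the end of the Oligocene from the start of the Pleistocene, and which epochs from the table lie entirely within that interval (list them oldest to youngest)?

20.45 million years; Miocene, Pliocene

End of Oligocene = 23.03 Ma; start of Pleistocene = 2.58 Ma.
Gap = 23.03 − 2.58 = 20.45 Myr.
Epochs wholly inside 23.03–2.58 Ma: Miocene (23.03–5.333), Pliocene (5.333–2.58).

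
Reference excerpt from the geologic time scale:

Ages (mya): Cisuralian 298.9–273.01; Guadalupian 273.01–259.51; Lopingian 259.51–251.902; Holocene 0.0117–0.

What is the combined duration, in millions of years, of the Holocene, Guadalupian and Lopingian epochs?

Duration is start − end for each: (0.0117 − 0) + (273.01 − 259.51) + (259.51 − 251.902).
That is 0.0117 + 13.5 + 7.608, which totals 21.1197 million years.

21.1197 million years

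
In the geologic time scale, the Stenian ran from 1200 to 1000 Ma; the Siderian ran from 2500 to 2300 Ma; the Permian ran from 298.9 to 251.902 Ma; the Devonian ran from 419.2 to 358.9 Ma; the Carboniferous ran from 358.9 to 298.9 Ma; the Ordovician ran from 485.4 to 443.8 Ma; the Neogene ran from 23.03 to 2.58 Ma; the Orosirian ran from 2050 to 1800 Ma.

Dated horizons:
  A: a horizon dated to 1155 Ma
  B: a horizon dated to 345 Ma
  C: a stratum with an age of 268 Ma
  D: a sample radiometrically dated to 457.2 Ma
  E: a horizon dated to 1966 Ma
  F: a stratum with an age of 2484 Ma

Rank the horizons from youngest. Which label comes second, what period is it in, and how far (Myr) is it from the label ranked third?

B, in the Carboniferous; 112.2 million years to D

Sorted youngest-first by Ma: C (268), B (345), D (457.2), A (1155), E (1966), F (2484).
The second youngest is B at 345 Ma, which lies in 358.9–298.9 Ma: the Carboniferous.
The third youngest is D at 457.2 Ma; separation = |345 − 457.2| = 112.2 Myr.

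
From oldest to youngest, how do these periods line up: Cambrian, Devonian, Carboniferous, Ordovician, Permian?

Cambrian, then Ordovician, then Devonian, then Carboniferous, then Permian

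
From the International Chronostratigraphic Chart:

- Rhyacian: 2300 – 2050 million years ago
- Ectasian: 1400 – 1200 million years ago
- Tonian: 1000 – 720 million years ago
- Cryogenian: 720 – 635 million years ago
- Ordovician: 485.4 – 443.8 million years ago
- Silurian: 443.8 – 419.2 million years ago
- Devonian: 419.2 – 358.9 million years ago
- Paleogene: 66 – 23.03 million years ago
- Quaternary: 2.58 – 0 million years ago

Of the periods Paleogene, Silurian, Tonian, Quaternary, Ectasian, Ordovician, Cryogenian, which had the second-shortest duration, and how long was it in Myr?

Durations: Paleogene 42.97; Silurian 24.6; Tonian 280; Quaternary 2.58; Ectasian 200; Ordovician 41.6; Cryogenian 85 Myr.
Sorted shortest-first: Quaternary (2.58), Silurian (24.6), Ordovician (41.6), Paleogene (42.97), Cryogenian (85), Ectasian (200), Tonian (280).
The second shortest is Silurian at 24.6 Myr.

Silurian, 24.6 million years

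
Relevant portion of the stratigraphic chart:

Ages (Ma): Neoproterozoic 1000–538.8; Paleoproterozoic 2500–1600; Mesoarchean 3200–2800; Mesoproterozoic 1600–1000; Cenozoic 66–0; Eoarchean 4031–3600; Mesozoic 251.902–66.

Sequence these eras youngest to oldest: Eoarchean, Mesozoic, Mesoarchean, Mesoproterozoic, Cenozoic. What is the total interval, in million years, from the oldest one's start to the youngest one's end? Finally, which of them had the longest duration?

From the excerpt: Eoarchean 4031–3600; Mesozoic 251.902–66; Mesoarchean 3200–2800; Mesoproterozoic 1600–1000; Cenozoic 66–0 (Ma).
Larger Ma is earlier, so the oldest is Eoarchean and the youngest is Cenozoic; youngest to oldest: Cenozoic, Mesozoic, Mesoproterozoic, Mesoarchean, Eoarchean.
Oldest start 4031 minus youngest end 0 gives 4031 Myr overall.
Individual lengths (start − end): Mesozoic 185.902; Cenozoic 66; Mesoproterozoic 600; Mesoarchean 400; Eoarchean 431. The largest is Mesoproterozoic at 600 Myr.

Cenozoic, Mesozoic, Mesoproterozoic, Mesoarchean, Eoarchean; total span 4031 Myr; longest is Mesoproterozoic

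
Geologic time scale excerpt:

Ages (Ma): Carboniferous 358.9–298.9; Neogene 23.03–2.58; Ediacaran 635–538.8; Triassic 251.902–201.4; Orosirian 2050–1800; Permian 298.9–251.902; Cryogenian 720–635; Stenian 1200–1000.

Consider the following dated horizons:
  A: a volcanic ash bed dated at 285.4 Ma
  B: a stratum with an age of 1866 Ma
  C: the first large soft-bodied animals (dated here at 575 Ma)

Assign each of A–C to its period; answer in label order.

A: 285.4 Ma lies in 298.9–251.902 Ma, so Permian.
B: 1866 Ma lies in 2050–1800 Ma, so Orosirian.
C: 575 Ma lies in 635–538.8 Ma, so Ediacaran.

A — Permian; B — Orosirian; C — Ediacaran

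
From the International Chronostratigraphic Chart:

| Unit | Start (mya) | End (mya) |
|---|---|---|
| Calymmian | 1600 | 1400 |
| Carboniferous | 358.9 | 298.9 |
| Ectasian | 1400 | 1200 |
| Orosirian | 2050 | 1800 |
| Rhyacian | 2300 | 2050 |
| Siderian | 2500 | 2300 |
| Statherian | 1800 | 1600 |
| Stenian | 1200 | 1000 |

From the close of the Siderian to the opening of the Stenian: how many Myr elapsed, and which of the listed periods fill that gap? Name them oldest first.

1100 million years; Rhyacian, Orosirian, Statherian, Calymmian, Ectasian

The Siderian closes at 2300 Ma and the Stenian opens at 1200 Ma, so the interval is 2300 − 1200 = 1100 Myr.
A period fits inside if it starts at or after 2300 Ma and ends at or before 1200 Ma; oldest first that gives Rhyacian, Orosirian, Statherian, Calymmian, Ectasian.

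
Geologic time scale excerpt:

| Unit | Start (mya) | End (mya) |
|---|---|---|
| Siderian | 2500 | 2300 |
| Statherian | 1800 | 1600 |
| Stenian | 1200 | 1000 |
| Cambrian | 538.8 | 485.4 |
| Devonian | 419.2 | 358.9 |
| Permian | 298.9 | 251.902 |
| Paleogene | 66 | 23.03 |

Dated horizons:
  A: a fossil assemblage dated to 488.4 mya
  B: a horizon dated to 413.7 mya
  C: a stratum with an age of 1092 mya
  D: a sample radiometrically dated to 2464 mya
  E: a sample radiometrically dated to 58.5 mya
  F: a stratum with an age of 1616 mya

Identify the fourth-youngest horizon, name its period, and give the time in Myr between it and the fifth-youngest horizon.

Smaller Ma means younger, so youngest first: E 58.5 < B 413.7 < A 488.4 < C 1092 < F 1616 < D 2464.
Counting 4 along gives C (1092 Ma); the excerpt puts that inside the Stenian, 1200–1000 Ma.
Next in line is F (1616 Ma), and 1616 − 1092 = 524 Myr.

C, in the Stenian; 524 million years to F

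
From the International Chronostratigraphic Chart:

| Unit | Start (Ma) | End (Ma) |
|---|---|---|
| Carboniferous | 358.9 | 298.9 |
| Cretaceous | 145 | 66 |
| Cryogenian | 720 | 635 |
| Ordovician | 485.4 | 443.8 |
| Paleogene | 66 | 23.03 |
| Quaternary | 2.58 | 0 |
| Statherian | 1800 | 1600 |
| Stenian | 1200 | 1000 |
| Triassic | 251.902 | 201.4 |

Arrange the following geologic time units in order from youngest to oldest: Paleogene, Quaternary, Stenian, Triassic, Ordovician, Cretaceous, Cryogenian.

Quaternary, Paleogene, Cretaceous, Triassic, Ordovician, Cryogenian, Stenian

The oldest of these is Stenian (starts 1200 Ma) and the youngest is Quaternary (ends 0 Ma).
In between, by decreasing start age: Cryogenian (720), Ordovician (485.4), Triassic (251.902), Cretaceous (145), Paleogene (66).
Listing youngest first means reversing that sequence.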